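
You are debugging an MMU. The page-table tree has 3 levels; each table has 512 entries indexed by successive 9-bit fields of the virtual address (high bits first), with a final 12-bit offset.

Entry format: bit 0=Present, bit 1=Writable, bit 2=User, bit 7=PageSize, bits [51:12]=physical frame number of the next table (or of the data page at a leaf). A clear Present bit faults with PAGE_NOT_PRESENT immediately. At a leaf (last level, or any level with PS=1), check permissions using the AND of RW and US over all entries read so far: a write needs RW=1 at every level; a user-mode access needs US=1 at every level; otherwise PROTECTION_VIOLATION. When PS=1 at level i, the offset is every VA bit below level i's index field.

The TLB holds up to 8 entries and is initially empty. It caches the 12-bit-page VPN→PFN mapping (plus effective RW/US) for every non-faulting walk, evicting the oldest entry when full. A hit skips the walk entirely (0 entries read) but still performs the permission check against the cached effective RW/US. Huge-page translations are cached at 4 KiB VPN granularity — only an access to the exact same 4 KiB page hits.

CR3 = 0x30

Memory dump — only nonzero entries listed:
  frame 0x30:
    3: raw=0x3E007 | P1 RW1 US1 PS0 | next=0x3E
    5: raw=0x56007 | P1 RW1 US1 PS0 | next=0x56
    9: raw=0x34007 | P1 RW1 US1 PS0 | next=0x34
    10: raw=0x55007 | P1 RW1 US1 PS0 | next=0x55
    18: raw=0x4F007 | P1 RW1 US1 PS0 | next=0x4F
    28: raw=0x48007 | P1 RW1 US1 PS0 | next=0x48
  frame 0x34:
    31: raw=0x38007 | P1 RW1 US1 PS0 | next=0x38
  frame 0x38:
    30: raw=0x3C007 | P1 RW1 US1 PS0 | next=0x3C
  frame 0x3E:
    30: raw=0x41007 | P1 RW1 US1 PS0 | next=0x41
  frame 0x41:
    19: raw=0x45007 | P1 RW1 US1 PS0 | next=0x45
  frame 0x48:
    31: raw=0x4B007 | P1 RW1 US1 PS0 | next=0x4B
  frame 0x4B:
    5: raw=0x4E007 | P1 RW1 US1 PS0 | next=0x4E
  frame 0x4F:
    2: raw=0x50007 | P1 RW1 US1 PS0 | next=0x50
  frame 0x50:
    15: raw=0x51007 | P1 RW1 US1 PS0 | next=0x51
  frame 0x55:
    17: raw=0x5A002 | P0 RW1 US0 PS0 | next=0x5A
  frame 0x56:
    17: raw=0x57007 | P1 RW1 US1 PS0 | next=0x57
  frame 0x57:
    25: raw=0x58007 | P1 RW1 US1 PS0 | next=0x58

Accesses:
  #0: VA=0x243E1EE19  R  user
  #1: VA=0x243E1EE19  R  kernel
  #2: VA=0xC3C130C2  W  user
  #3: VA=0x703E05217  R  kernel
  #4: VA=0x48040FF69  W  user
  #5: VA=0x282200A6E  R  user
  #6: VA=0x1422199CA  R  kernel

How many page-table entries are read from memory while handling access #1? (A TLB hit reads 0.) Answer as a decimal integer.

Trace:
#0 VA=0x243E1EE19 (r,user):
  L0 @0x30[9] → 0x34007  P=1,RW=1,US=1,PS=0
  L1 @0x34[31] → 0x38007  P=1,RW=1,US=1,PS=0
  L2 @0x38[30] → 0x3C007  P=1,RW=1,US=1,PS=0
  ✓ 0x3CE19  — 3 lookups
#1 VA=0x243E1EE19 (r,kernel):
  TLB hit vpn=0x243E1E → PA=0x3CE19
#2 VA=0xC3C130C2 (w,user):
  L0 @0x30[3] → 0x3E007  P=1,RW=1,US=1,PS=0
  L1 @0x3E[30] → 0x41007  P=1,RW=1,US=1,PS=0
  L2 @0x41[19] → 0x45007  P=1,RW=1,US=1,PS=0
  ✓ 0x450C2  — 3 lookups
#3 VA=0x703E05217 (r,kernel):
  L0 @0x30[28] → 0x48007  P=1,RW=1,US=1,PS=0
  L1 @0x48[31] → 0x4B007  P=1,RW=1,US=1,PS=0
  L2 @0x4B[5] → 0x4E007  P=1,RW=1,US=1,PS=0
  ✓ 0x4E217  — 3 lookups
#4 VA=0x48040FF69 (w,user):
  L0 @0x30[18] → 0x4F007  P=1,RW=1,US=1,PS=0
  L1 @0x4F[2] → 0x50007  P=1,RW=1,US=1,PS=0
  L2 @0x50[15] → 0x51007  P=1,RW=1,US=1,PS=0
  ✓ 0x51F69  — 3 lookups
#5 VA=0x282200A6E (r,user):
  L0 @0x30[10] → 0x55007  P=1,RW=1,US=1,PS=0
  L1 @0x55[17] → 0x5A002  P=0,RW=1,US=0,PS=0
  ⇒ fault: PAGE_NOT_PRESENT  — 2 lookups
#6 VA=0x1422199CA (r,kernel):
  L0 @0x30[5] → 0x56007  P=1,RW=1,US=1,PS=0
  L1 @0x56[17] → 0x57007  P=1,RW=1,US=1,PS=0
  L2 @0x57[25] → 0x58007  P=1,RW=1,US=1,PS=0
  ✓ 0x589CA  — 3 lookups

Entries read for #1: 0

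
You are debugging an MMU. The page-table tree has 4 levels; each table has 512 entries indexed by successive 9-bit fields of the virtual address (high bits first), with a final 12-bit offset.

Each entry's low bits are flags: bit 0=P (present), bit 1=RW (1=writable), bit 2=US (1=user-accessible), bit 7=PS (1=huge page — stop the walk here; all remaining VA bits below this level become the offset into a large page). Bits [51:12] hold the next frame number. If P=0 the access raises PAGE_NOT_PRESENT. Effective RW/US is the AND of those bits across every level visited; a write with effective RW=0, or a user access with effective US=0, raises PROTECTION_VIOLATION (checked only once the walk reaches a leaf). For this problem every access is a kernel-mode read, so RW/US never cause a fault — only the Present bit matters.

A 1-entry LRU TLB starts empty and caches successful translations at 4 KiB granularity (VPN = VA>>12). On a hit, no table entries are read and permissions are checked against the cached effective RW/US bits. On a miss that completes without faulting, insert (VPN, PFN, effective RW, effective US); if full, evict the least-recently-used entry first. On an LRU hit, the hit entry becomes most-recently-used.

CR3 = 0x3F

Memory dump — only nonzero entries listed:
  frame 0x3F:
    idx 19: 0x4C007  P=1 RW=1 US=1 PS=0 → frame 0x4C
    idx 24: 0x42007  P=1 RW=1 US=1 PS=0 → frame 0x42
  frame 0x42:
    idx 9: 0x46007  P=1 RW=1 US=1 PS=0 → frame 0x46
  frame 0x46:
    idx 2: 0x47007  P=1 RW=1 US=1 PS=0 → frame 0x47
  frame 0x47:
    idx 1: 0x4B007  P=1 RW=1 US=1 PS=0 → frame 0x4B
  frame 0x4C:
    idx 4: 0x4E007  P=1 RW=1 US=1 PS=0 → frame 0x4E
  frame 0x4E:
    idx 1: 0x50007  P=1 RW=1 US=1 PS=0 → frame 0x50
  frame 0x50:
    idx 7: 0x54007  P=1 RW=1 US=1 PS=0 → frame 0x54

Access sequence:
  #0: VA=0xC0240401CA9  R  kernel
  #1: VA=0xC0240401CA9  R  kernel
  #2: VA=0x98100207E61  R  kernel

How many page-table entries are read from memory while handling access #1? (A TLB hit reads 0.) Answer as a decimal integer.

Per-access translation:
#0 VA=0xC0240401CA9 (r,kernel):
  L0: frame=0x3F idx=24 entry=0x42007 [P=1 RW=1 US=1 PS=0]
  L1: frame=0x42 idx=9 entry=0x46007 [P=1 RW=1 US=1 PS=0]
  L2: frame=0x46 idx=2 entry=0x47007 [P=1 RW=1 US=1 PS=0]
  L3: frame=0x47 idx=1 entry=0x4B007 [P=1 RW=1 US=1 PS=0]
  ⇒ phys 0x4BCA9  [4 reads]
#1 VA=0xC0240401CA9 (r,kernel):
  TLB hit vpn=0xC0240401 → PA=0x4BCA9
#2 VA=0x98100207E61 (r,kernel):
  L0: frame=0x3F idx=19 entry=0x4C007 [P=1 RW=1 US=1 PS=0]
  L1: frame=0x4C idx=4 entry=0x4E007 [P=1 RW=1 US=1 PS=0]
  L2: frame=0x4E idx=1 entry=0x50007 [P=1 RW=1 US=1 PS=0]
  L3: frame=0x50 idx=7 entry=0x54007 [P=1 RW=1 US=1 PS=0]
  ⇒ phys 0x54E61  [4 reads]

Entries read for #1: 0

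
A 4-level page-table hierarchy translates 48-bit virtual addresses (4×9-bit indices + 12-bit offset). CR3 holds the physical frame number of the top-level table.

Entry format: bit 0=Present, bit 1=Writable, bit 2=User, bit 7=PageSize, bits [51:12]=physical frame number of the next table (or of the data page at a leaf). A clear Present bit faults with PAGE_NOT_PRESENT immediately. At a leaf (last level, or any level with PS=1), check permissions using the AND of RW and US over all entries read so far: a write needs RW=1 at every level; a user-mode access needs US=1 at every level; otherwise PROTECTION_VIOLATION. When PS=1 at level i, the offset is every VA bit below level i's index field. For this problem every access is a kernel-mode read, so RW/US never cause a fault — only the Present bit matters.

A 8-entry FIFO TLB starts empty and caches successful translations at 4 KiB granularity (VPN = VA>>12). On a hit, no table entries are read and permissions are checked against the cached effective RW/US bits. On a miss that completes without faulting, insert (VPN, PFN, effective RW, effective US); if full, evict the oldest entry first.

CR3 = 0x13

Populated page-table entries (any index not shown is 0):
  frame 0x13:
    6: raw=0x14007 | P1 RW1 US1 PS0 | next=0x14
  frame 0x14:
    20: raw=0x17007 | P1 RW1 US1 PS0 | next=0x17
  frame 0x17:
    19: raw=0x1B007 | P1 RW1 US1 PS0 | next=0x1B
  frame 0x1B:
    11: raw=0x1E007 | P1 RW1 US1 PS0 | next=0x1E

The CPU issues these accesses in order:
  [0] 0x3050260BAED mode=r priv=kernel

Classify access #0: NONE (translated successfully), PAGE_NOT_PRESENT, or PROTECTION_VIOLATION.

Walk each access:
#0 VA=0x3050260BAED (r,kernel):
  lvl0: tbl 0x13, slot 6 ⇒ 0x14007 (P1/RW1/US1/PS0)
  lvl1: tbl 0x14, slot 20 ⇒ 0x17007 (P1/RW1/US1/PS0)
  lvl2: tbl 0x17, slot 19 ⇒ 0x1B007 (P1/RW1/US1/PS0)
  lvl3: tbl 0x1B, slot 11 ⇒ 0x1E007 (P1/RW1/US1/PS0)
  ⇒ phys 0x1EAED  [4 reads]

Access #0 fault: NONE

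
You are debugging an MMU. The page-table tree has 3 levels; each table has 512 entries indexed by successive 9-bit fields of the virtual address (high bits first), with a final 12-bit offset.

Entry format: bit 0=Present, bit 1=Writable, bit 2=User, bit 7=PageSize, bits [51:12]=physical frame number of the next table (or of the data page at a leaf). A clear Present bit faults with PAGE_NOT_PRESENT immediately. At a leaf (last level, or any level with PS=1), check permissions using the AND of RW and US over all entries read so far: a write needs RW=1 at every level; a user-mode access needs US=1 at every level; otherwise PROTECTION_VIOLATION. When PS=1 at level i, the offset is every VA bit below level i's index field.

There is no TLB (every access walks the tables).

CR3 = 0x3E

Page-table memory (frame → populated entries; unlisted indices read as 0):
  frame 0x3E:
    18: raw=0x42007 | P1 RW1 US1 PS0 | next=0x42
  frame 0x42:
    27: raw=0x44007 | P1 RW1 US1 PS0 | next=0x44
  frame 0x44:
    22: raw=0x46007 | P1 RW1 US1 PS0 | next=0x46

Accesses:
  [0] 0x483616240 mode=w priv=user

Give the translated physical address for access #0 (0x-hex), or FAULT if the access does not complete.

Trace:
#0 VA=0x483616240 (w,user):
  L0 @0x3E[18] → 0x42007  P=1,RW=1,US=1,PS=0
  L1 @0x42[27] → 0x44007  P=1,RW=1,US=1,PS=0
  L2 @0x44[22] → 0x46007  P=1,RW=1,US=1,PS=0
  → PA=0x46240  (3 entries read)

Access #0 PA: 0x46240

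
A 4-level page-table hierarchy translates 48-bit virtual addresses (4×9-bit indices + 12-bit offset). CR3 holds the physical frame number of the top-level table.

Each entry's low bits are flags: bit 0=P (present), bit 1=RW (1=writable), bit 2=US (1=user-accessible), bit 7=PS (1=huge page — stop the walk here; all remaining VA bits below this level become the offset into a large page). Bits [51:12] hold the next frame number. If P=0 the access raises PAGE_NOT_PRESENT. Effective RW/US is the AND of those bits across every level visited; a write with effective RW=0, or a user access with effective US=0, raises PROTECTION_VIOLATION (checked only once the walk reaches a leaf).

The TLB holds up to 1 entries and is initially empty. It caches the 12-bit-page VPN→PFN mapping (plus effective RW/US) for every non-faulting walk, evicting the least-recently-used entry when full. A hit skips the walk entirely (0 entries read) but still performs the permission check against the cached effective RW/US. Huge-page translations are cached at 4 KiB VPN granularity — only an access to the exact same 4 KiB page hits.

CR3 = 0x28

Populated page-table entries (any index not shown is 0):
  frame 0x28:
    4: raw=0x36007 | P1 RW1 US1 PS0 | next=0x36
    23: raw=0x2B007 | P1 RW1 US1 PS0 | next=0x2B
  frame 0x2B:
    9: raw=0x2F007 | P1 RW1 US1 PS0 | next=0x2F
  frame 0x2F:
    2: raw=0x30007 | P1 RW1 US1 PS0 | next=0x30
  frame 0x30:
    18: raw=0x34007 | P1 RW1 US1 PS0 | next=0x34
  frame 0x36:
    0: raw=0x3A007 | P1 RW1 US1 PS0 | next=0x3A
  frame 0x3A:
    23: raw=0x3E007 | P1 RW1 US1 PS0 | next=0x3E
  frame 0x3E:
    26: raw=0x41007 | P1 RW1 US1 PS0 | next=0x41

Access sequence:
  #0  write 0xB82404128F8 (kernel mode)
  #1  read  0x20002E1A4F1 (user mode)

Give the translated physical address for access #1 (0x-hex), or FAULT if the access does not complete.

Per-access translation:
#0 VA=0xB82404128F8 (w,kernel):
  lvl0: tbl 0x28, slot 23 ⇒ 0x2B007 (P1/RW1/US1/PS0)
  lvl1: tbl 0x2B, slot 9 ⇒ 0x2F007 (P1/RW1/US1/PS0)
  lvl2: tbl 0x2F, slot 2 ⇒ 0x30007 (P1/RW1/US1/PS0)
  lvl3: tbl 0x30, slot 18 ⇒ 0x34007 (P1/RW1/US1/PS0)
  ✓ 0x348F8  — 4 lookups
#1 VA=0x20002E1A4F1 (r,user):
  lvl0: tbl 0x28, slot 4 ⇒ 0x36007 (P1/RW1/US1/PS0)
  lvl1: tbl 0x36, slot 0 ⇒ 0x3A007 (P1/RW1/US1/PS0)
  lvl2: tbl 0x3A, slot 23 ⇒ 0x3E007 (P1/RW1/US1/PS0)
  lvl3: tbl 0x3E, slot 26 ⇒ 0x41007 (P1/RW1/US1/PS0)
  ✓ 0x414F1  — 4 lookups

Access #1 PA: 0x414F1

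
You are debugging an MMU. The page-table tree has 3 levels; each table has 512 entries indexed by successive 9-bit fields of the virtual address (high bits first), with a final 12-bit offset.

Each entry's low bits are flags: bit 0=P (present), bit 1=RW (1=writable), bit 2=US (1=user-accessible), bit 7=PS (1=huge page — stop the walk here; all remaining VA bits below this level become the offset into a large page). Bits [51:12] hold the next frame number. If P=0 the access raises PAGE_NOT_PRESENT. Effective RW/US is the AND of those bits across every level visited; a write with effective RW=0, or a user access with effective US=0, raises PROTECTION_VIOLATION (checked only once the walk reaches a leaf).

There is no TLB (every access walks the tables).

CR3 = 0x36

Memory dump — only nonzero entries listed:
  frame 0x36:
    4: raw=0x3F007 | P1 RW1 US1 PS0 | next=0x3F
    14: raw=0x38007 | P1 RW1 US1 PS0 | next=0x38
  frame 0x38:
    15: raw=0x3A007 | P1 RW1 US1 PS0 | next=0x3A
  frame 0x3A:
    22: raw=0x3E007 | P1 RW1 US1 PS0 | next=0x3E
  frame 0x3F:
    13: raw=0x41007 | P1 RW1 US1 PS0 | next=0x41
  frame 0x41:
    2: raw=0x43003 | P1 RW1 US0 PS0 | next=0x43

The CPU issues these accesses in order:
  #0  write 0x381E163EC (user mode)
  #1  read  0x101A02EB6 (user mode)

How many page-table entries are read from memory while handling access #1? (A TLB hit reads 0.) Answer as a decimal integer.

Walk each access:
#0 VA=0x381E163EC (w,user):
  L0: frame=0x36 idx=14 entry=0x38007 [P=1 RW=1 US=1 PS=0]
  L1: frame=0x38 idx=15 entry=0x3A007 [P=1 RW=1 US=1 PS=0]
  L2: frame=0x3A idx=22 entry=0x3E007 [P=1 RW=1 US=1 PS=0]
  ✓ 0x3E3EC  — 3 lookups
#1 VA=0x101A02EB6 (r,user):
  L0: frame=0x36 idx=4 entry=0x3F007 [P=1 RW=1 US=1 PS=0]
  L1: frame=0x3F idx=13 entry=0x41007 [P=1 RW=1 US=1 PS=0]
  L2: frame=0x41 idx=2 entry=0x43003 [P=1 RW=1 US=0 PS=0]
  ⇒ fault: PROTECTION_VIOLATION  — 3 lookups

Entries read for #1: 3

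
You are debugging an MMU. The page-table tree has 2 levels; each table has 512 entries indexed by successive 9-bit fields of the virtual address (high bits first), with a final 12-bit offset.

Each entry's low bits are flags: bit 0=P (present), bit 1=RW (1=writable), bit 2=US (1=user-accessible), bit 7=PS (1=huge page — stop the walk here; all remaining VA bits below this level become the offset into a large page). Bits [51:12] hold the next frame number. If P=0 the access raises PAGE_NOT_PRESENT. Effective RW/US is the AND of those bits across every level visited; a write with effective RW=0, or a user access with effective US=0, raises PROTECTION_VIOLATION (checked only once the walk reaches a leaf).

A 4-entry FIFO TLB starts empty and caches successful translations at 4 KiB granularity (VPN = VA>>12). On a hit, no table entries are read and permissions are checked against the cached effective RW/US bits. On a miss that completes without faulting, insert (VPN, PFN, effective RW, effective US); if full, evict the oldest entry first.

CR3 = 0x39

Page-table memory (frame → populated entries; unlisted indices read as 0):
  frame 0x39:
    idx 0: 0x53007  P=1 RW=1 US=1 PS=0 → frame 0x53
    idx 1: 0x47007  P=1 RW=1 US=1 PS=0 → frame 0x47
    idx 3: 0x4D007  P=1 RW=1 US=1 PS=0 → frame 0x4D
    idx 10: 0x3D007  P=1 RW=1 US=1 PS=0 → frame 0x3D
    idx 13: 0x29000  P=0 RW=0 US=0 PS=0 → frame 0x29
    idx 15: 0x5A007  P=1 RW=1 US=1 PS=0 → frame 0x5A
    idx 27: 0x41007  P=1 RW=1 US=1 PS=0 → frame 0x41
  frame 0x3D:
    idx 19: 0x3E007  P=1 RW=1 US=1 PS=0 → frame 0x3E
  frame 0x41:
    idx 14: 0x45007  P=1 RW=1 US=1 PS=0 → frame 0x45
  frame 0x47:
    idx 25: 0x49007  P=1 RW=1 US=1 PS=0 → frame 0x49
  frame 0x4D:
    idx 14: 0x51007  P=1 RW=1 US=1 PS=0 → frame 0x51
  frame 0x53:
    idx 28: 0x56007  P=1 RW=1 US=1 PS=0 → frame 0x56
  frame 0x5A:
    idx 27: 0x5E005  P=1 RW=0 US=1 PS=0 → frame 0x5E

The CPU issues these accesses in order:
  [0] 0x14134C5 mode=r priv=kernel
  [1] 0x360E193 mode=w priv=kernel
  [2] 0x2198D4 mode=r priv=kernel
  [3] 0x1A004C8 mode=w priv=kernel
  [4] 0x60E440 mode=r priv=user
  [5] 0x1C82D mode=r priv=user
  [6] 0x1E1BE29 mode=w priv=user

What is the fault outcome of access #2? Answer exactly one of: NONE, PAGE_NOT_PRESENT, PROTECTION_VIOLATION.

Trace:
#0 VA=0x14134C5 (r,kernel):
  [0] read 0x39 idx=10: raw=0x3D007 flags P=1 W=1 U=1 S=0
  [1] read 0x3D idx=19: raw=0x3E007 flags P=1 W=1 U=1 S=0
  ⇒ phys 0x3E4C5  [2 reads]
#1 VA=0x360E193 (w,kernel):
  [0] read 0x39 idx=27: raw=0x41007 flags P=1 W=1 U=1 S=0
  [1] read 0x41 idx=14: raw=0x45007 flags P=1 W=1 U=1 S=0
  ⇒ phys 0x45193  [2 reads]
#2 VA=0x2198D4 (r,kernel):
  [0] read 0x39 idx=1: raw=0x47007 flags P=1 W=1 U=1 S=0
  [1] read 0x47 idx=25: raw=0x49007 flags P=1 W=1 U=1 S=0
  ⇒ phys 0x498D4  [2 reads]
#3 VA=0x1A004C8 (w,kernel):
  [0] read 0x39 idx=13: raw=0x29000 flags P=0 W=0 U=0 S=0
  ⇒ fault: PAGE_NOT_PRESENT  — 1 lookups
#4 VA=0x60E440 (r,user):
  [0] read 0x39 idx=3: raw=0x4D007 flags P=1 W=1 U=1 S=0
  [1] read 0x4D idx=14: raw=0x51007 flags P=1 W=1 U=1 S=0
  ⇒ phys 0x51440  [2 reads]
#5 VA=0x1C82D (r,user):
  [0] read 0x39 idx=0: raw=0x53007 flags P=1 W=1 U=1 S=0
  [1] read 0x53 idx=28: raw=0x56007 flags P=1 W=1 U=1 S=0
  ⇒ phys 0x5682D  [2 reads]
#6 VA=0x1E1BE29 (w,user):
  [0] read 0x39 idx=15: raw=0x5A007 flags P=1 W=1 U=1 S=0
  [1] read 0x5A idx=27: raw=0x5E005 flags P=1 W=0 U=1 S=0
  ⇒ fault: PROTECTION_VIOLATION  — 2 lookups

Access #2 fault: NONE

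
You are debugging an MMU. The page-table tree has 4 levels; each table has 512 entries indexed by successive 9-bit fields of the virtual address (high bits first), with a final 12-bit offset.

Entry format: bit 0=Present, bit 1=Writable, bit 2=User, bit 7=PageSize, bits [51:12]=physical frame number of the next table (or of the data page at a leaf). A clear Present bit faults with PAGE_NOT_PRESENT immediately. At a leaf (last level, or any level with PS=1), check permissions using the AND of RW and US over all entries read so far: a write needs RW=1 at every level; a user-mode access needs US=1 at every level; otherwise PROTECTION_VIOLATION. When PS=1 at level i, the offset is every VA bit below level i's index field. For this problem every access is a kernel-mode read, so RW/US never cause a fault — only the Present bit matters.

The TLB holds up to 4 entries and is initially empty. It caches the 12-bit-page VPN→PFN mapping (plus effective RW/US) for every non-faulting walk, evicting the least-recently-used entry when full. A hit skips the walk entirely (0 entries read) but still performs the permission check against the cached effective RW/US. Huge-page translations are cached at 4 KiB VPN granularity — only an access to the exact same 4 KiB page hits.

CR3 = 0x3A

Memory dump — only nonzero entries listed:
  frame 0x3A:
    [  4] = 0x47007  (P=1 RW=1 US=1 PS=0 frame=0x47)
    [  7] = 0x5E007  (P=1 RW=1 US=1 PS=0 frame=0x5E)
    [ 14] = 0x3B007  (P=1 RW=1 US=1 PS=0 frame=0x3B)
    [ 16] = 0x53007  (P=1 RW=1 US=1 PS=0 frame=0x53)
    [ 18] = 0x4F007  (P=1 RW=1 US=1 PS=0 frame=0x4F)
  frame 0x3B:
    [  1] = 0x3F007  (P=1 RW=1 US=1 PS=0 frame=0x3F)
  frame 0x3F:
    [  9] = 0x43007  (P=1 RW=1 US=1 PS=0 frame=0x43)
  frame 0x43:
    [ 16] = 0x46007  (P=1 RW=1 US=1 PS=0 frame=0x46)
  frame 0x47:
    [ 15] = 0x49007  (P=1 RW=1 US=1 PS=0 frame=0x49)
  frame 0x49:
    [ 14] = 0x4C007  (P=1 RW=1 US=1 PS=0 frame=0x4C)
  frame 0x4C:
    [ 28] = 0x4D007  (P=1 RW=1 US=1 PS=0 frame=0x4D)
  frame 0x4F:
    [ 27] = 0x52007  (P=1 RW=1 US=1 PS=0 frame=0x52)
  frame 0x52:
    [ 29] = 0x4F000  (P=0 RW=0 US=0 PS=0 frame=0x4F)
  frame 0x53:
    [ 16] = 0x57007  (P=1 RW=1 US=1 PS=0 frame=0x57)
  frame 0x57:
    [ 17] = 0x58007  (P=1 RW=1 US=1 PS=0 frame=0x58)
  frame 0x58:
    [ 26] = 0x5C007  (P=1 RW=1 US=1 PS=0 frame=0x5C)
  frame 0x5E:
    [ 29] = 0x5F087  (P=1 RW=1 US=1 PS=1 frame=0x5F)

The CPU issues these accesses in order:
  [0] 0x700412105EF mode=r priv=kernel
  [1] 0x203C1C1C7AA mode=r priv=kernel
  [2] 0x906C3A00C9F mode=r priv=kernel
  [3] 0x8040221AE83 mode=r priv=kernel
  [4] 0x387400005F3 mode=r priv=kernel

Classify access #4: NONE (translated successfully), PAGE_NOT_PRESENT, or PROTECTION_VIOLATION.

Trace:
#0 VA=0x700412105EF (r,kernel):
  [0] read 0x3A idx=14: raw=0x3B007 flags P=1 W=1 U=1 S=0
  [1] read 0x3B idx=1: raw=0x3F007 flags P=1 W=1 U=1 S=0
  [2] read 0x3F idx=9: raw=0x43007 flags P=1 W=1 U=1 S=0
  [3] read 0x43 idx=16: raw=0x46007 flags P=1 W=1 U=1 S=0
  ✓ 0x465EF  — 4 lookups
#1 VA=0x203C1C1C7AA (r,kernel):
  [0] read 0x3A idx=4: raw=0x47007 flags P=1 W=1 U=1 S=0
  [1] read 0x47 idx=15: raw=0x49007 flags P=1 W=1 U=1 S=0
  [2] read 0x49 idx=14: raw=0x4C007 flags P=1 W=1 U=1 S=0
  [3] read 0x4C idx=28: raw=0x4D007 flags P=1 W=1 U=1 S=0
  ✓ 0x4D7AA  — 4 lookups
#2 VA=0x906C3A00C9F (r,kernel):
  [0] read 0x3A idx=18: raw=0x4F007 flags P=1 W=1 U=1 S=0
  [1] read 0x4F idx=27: raw=0x52007 flags P=1 W=1 U=1 S=0
  [2] read 0x52 idx=29: raw=0x4F000 flags P=0 W=0 U=0 S=0
  ✗ PAGE_NOT_PRESENT  [3 reads]
#3 VA=0x8040221AE83 (r,kernel):
  [0] read 0x3A idx=16: raw=0x53007 flags P=1 W=1 U=1 S=0
  [1] read 0x53 idx=16: raw=0x57007 flags P=1 W=1 U=1 S=0
  [2] read 0x57 idx=17: raw=0x58007 flags P=1 W=1 U=1 S=0
  [3] read 0x58 idx=26: raw=0x5C007 flags P=1 W=1 U=1 S=0
  ✓ 0x5CE83  — 4 lookups
#4 VA=0x387400005F3 (r,kernel):
  [0] read 0x3A idx=7: raw=0x5E007 flags P=1 W=1 U=1 S=0
  [1] read 0x5E idx=29: raw=0x5F087 flags P=1 W=1 U=1 S=1
  ✓ 0x5F5F3 (huge @L1)  — 2 lookups

Access #4 fault: NONE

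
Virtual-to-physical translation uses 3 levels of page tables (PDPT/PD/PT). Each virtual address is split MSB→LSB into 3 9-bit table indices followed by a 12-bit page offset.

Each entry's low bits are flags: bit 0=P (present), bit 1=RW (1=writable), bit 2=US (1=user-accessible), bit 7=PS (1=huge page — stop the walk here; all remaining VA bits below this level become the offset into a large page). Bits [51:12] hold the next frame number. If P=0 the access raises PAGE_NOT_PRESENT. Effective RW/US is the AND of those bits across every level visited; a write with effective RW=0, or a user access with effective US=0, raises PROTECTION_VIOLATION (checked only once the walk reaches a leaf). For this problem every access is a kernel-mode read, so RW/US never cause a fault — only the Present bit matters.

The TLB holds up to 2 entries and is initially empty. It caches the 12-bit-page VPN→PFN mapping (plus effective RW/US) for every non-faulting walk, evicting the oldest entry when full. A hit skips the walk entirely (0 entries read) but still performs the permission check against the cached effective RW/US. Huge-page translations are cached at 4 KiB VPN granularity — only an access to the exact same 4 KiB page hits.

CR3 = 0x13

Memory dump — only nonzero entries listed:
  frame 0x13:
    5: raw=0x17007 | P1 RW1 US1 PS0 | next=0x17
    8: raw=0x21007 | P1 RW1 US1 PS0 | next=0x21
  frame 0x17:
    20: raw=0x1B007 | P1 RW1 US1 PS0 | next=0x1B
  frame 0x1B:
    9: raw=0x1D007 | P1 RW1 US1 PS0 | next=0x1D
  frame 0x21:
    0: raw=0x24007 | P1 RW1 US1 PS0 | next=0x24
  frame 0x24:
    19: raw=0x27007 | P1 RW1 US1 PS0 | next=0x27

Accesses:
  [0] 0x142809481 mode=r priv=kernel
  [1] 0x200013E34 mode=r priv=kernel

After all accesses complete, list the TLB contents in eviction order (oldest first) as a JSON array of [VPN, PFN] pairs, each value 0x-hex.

Per-access translation:
#0 VA=0x142809481 (r,kernel):
  L0 @0x13[5] → 0x17007  P=1,RW=1,US=1,PS=0
  L1 @0x17[20] → 0x1B007  P=1,RW=1,US=1,PS=0
  L2 @0x1B[9] → 0x1D007  P=1,RW=1,US=1,PS=0
  → PA=0x1D481  (3 entries read)
#1 VA=0x200013E34 (r,kernel):
  L0 @0x13[8] → 0x21007  P=1,RW=1,US=1,PS=0
  L1 @0x21[0] → 0x24007  P=1,RW=1,US=1,PS=0
  L2 @0x24[19] → 0x27007  P=1,RW=1,US=1,PS=0
  → PA=0x27E34  (3 entries read)

TLB: [["0x142809", "0x1D"], ["0x200013", "0x27"]]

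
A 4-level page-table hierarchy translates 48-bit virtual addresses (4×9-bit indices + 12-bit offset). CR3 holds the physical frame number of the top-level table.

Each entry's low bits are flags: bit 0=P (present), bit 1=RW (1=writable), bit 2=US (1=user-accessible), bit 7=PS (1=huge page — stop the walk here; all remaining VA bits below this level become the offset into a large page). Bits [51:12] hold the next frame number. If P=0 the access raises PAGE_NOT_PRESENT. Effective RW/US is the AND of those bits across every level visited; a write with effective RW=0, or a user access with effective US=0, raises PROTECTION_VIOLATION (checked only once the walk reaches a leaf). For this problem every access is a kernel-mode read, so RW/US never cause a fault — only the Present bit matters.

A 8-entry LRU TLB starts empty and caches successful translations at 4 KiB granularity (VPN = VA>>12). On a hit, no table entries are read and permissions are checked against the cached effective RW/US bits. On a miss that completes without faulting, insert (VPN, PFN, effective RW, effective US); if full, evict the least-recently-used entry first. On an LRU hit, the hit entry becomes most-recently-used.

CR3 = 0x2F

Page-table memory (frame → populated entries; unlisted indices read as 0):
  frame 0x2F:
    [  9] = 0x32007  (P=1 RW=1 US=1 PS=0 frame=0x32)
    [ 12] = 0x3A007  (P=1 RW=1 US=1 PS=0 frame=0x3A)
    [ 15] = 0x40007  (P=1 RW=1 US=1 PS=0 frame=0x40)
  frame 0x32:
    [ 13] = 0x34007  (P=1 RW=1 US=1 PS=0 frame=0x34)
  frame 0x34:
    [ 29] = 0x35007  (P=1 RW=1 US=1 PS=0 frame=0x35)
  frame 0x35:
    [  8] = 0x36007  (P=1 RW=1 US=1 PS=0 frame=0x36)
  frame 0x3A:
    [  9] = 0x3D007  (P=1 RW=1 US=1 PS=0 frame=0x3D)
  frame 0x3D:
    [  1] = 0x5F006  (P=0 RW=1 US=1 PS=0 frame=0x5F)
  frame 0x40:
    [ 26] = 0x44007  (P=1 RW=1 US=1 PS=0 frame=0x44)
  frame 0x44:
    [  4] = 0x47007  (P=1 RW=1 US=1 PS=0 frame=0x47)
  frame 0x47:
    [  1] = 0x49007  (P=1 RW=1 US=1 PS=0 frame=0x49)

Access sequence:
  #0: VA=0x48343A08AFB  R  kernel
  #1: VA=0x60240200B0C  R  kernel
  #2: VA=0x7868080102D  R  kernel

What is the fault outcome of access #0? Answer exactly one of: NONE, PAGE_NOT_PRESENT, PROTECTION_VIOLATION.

Per-access translation:
#0 VA=0x48343A08AFB (r,kernel):
  [0] read 0x2F idx=9: raw=0x32007 flags P=1 W=1 U=1 S=0
  [1] read 0x32 idx=13: raw=0x34007 flags P=1 W=1 U=1 S=0
  [2] read 0x34 idx=29: raw=0x35007 flags P=1 W=1 U=1 S=0
  [3] read 0x35 idx=8: raw=0x36007 flags P=1 W=1 U=1 S=0
  ⇒ phys 0x36AFB  [4 reads]
#1 VA=0x60240200B0C (r,kernel):
  [0] read 0x2F idx=12: raw=0x3A007 flags P=1 W=1 U=1 S=0
  [1] read 0x3A idx=9: raw=0x3D007 flags P=1 W=1 U=1 S=0
  [2] read 0x3D idx=1: raw=0x5F006 flags P=0 W=1 U=1 S=0
  → PAGE_NOT_PRESENT  (3 entries read)
#2 VA=0x7868080102D (r,kernel):
  [0] read 0x2F idx=15: raw=0x40007 flags P=1 W=1 U=1 S=0
  [1] read 0x40 idx=26: raw=0x44007 flags P=1 W=1 U=1 S=0
  [2] read 0x44 idx=4: raw=0x47007 flags P=1 W=1 U=1 S=0
  [3] read 0x47 idx=1: raw=0x49007 flags P=1 W=1 U=1 S=0
  ⇒ phys 0x4902D  [4 reads]

Access #0 fault: NONE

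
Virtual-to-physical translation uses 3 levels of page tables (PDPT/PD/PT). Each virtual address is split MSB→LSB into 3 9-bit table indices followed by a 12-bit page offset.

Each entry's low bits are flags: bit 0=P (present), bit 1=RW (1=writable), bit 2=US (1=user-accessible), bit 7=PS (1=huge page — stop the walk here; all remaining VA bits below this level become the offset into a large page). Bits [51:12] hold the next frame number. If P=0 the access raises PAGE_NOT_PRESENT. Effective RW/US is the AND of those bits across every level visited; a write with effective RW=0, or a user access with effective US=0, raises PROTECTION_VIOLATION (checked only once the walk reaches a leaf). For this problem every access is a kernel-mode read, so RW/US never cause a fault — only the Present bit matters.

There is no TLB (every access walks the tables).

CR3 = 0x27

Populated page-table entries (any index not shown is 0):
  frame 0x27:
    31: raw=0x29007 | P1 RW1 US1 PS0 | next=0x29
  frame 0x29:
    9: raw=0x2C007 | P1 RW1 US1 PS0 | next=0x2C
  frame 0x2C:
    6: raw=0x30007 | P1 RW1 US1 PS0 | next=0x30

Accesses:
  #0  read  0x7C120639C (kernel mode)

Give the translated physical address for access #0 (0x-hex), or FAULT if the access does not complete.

Per-access translation:
#0 VA=0x7C120639C (r,kernel):
  lvl0: tbl 0x27, slot 31 ⇒ 0x29007 (P1/RW1/US1/PS0)
  lvl1: tbl 0x29, slot 9 ⇒ 0x2C007 (P1/RW1/US1/PS0)
  lvl2: tbl 0x2C, slot 6 ⇒ 0x30007 (P1/RW1/US1/PS0)
  ✓ 0x3039C  — 3 lookups

Access #0 PA: 0x3039C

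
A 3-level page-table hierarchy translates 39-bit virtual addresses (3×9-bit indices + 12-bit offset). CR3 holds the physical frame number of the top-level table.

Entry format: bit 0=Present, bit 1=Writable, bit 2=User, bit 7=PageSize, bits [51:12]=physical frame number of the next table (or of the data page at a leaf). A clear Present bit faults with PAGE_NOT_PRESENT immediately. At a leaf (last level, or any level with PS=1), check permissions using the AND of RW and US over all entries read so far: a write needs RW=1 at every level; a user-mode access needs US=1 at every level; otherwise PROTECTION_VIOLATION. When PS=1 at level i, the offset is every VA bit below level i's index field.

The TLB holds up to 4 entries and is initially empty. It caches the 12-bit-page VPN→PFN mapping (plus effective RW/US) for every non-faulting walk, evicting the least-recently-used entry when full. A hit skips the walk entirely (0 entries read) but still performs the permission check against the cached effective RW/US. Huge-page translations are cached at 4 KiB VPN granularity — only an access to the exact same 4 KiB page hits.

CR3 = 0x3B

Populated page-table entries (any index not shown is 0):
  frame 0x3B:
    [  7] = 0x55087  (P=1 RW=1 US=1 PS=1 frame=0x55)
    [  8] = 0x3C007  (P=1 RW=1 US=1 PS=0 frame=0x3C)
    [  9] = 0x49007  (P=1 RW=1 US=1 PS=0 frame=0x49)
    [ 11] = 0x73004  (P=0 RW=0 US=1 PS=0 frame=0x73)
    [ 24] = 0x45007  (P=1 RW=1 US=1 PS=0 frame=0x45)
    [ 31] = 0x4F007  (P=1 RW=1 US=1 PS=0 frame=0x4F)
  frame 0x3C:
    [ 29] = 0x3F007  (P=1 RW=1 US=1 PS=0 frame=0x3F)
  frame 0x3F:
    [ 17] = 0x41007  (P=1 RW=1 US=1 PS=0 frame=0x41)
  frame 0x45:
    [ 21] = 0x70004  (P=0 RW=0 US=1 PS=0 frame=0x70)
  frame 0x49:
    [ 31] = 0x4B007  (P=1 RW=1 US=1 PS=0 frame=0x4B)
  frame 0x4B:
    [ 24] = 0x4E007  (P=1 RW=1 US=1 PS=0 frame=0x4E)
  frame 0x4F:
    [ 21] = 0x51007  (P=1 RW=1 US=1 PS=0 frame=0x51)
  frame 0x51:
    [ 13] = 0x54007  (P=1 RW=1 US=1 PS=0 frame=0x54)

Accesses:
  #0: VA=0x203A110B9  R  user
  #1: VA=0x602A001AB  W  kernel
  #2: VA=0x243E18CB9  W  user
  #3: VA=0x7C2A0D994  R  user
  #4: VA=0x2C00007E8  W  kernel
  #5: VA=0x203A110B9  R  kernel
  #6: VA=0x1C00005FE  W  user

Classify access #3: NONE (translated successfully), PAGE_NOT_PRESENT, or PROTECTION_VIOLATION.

Trace:
#0 VA=0x203A110B9 (r,user):
  L0: frame=0x3B idx=8 entry=0x3C007 [P=1 RW=1 US=1 PS=0]
  L1: frame=0x3C idx=29 entry=0x3F007 [P=1 RW=1 US=1 PS=0]
  L2: frame=0x3F idx=17 entry=0x41007 [P=1 RW=1 US=1 PS=0]
  → PA=0x410B9  (3 entries read)
#1 VA=0x602A001AB (w,kernel):
  L0: frame=0x3B idx=24 entry=0x45007 [P=1 RW=1 US=1 PS=0]
  L1: frame=0x45 idx=21 entry=0x70004 [P=0 RW=0 US=1 PS=0]
  ⇒ fault: PAGE_NOT_PRESENT  — 2 lookups
#2 VA=0x243E18CB9 (w,user):
  L0: frame=0x3B idx=9 entry=0x49007 [P=1 RW=1 US=1 PS=0]
  L1: frame=0x49 idx=31 entry=0x4B007 [P=1 RW=1 US=1 PS=0]
  L2: frame=0x4B idx=24 entry=0x4E007 [P=1 RW=1 US=1 PS=0]
  → PA=0x4ECB9  (3 entries read)
#3 VA=0x7C2A0D994 (r,user):
  L0: frame=0x3B idx=31 entry=0x4F007 [P=1 RW=1 US=1 PS=0]
  L1: frame=0x4F idx=21 entry=0x51007 [P=1 RW=1 US=1 PS=0]
  L2: frame=0x51 idx=13 entry=0x54007 [P=1 RW=1 US=1 PS=0]
  → PA=0x54994  (3 entries read)
#4 VA=0x2C00007E8 (w,kernel):
  L0: frame=0x3B idx=11 entry=0x73004 [P=0 RW=0 US=1 PS=0]
  ⇒ fault: PAGE_NOT_PRESENT  — 1 lookups
#5 VA=0x203A110B9 (r,kernel):
  TLB hit vpn=0x203A11 → PA=0x410B9
#6 VA=0x1C00005FE (w,user):
  L0: frame=0x3B idx=7 entry=0x55087 [P=1 RW=1 US=1 PS=1]
  → PA=0x555FE (huge @L0)  (1 entries read)

Access #3 fault: NONE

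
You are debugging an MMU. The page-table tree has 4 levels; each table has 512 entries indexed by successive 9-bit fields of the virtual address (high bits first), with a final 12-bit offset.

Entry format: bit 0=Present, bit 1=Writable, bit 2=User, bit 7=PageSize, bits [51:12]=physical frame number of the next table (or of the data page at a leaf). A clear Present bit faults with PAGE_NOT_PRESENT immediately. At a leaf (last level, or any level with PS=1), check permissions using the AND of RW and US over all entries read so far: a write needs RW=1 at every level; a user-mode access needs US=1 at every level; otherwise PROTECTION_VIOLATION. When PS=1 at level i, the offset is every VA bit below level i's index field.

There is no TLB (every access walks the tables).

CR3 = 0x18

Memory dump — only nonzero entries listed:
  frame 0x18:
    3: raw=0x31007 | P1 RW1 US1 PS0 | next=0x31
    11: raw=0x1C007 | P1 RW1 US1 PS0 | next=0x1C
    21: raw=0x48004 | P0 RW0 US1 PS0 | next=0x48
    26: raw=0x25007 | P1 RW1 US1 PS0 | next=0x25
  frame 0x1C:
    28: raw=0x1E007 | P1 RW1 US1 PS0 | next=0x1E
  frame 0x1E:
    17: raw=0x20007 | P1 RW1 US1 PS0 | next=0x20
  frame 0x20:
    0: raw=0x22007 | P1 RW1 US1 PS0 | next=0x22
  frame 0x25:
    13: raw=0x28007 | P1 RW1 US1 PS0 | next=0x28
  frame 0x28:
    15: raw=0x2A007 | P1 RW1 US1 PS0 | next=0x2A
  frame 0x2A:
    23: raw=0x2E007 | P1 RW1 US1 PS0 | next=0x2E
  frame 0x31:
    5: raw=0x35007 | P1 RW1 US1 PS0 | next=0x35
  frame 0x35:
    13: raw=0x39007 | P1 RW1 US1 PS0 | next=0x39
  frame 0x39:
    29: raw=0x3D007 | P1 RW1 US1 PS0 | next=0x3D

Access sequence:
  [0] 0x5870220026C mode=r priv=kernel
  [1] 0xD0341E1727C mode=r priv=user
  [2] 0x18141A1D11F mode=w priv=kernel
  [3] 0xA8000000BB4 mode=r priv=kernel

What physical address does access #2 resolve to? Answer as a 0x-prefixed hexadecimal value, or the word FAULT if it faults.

Trace:
#0 VA=0x5870220026C (r,kernel):
  L0 @0x18[11] → 0x1C007  P=1,RW=1,US=1,PS=0
  L1 @0x1C[28] → 0x1E007  P=1,RW=1,US=1,PS=0
  L2 @0x1E[17] → 0x20007  P=1,RW=1,US=1,PS=0
  L3 @0x20[0] → 0x22007  P=1,RW=1,US=1,PS=0
  ✓ 0x2226C  — 4 lookups
#1 VA=0xD0341E1727C (r,user):
  L0 @0x18[26] → 0x25007  P=1,RW=1,US=1,PS=0
  L1 @0x25[13] → 0x28007  P=1,RW=1,US=1,PS=0
  L2 @0x28[15] → 0x2A007  P=1,RW=1,US=1,PS=0
  L3 @0x2A[23] → 0x2E007  P=1,RW=1,US=1,PS=0
  ✓ 0x2E27C  — 4 lookups
#2 VA=0x18141A1D11F (w,kernel):
  L0 @0x18[3] → 0x31007  P=1,RW=1,US=1,PS=0
  L1 @0x31[5] → 0x35007  P=1,RW=1,US=1,PS=0
  L2 @0x35[13] → 0x39007  P=1,RW=1,US=1,PS=0
  L3 @0x39[29] → 0x3D007  P=1,RW=1,US=1,PS=0
  ✓ 0x3D11F  — 4 lookups
#3 VA=0xA8000000BB4 (r,kernel):
  L0 @0x18[21] → 0x48004  P=0,RW=0,US=1,PS=0
  → PAGE_NOT_PRESENT  (1 entries read)

Access #2 PA: 0x3D11F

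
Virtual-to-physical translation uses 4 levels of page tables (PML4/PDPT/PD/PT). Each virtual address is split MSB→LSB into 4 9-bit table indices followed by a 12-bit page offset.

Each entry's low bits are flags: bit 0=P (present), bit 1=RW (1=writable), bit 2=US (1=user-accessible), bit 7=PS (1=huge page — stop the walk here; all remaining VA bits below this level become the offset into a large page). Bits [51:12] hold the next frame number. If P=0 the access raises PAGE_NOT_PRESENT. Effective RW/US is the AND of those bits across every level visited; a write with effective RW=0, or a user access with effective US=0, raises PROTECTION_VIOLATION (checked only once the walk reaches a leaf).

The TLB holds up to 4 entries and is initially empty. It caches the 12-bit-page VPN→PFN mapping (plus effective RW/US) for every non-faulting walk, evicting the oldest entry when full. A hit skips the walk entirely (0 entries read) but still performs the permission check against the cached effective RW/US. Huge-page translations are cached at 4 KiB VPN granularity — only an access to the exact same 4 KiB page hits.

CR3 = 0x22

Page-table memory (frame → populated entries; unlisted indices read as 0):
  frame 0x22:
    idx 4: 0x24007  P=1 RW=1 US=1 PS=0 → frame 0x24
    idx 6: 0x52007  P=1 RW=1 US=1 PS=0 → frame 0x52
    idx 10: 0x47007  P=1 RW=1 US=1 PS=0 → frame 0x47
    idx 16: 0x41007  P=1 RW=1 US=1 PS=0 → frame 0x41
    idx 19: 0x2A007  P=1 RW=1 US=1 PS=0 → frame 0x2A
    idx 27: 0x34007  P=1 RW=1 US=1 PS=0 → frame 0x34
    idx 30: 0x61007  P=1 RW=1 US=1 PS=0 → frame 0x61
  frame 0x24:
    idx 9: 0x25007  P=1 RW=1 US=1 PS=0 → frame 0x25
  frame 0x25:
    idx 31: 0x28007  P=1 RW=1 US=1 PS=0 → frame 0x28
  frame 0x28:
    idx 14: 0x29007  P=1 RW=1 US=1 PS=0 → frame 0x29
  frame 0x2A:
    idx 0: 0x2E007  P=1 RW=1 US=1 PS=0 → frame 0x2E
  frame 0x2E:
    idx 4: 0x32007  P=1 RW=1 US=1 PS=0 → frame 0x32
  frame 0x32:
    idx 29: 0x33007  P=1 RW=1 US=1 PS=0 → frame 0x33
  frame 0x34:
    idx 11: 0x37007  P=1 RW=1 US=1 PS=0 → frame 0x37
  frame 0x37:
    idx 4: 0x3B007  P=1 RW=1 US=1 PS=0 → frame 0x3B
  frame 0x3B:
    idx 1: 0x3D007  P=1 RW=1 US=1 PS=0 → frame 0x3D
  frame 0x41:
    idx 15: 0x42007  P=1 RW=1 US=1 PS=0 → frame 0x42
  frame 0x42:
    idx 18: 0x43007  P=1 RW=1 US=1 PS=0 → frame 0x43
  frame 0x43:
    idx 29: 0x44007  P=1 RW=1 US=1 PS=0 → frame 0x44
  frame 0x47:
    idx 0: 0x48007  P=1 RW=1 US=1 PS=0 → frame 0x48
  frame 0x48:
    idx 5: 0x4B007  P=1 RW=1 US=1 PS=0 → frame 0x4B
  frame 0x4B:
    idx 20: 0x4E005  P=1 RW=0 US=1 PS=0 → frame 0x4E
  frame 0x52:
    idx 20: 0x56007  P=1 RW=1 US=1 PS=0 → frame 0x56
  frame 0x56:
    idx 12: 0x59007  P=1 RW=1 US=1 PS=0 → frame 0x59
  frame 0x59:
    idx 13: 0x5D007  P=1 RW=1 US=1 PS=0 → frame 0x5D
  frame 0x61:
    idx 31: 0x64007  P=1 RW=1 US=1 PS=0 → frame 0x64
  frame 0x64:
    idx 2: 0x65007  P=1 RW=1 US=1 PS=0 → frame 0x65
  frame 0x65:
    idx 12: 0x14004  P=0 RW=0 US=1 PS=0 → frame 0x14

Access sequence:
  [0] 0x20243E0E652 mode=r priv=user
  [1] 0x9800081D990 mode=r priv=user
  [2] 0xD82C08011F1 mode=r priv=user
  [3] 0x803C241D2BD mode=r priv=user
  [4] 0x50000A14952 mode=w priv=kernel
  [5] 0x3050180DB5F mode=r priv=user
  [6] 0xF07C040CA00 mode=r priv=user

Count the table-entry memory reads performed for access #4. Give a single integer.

Per-access translation:
#0 VA=0x20243E0E652 (r,user):
  [0] read 0x22 idx=4: raw=0x24007 flags P=1 W=1 U=1 S=0
  [1] read 0x24 idx=9: raw=0x25007 flags P=1 W=1 U=1 S=0
  [2] read 0x25 idx=31: raw=0x28007 flags P=1 W=1 U=1 S=0
  [3] read 0x28 idx=14: raw=0x29007 flags P=1 W=1 U=1 S=0
  ✓ 0x29652  — 4 lookups
#1 VA=0x9800081D990 (r,user):
  [0] read 0x22 idx=19: raw=0x2A007 flags P=1 W=1 U=1 S=0
  [1] read 0x2A idx=0: raw=0x2E007 flags P=1 W=1 U=1 S=0
  [2] read 0x2E idx=4: raw=0x32007 flags P=1 W=1 U=1 S=0
  [3] read 0x32 idx=29: raw=0x33007 flags P=1 W=1 U=1 S=0
  ✓ 0x33990  — 4 lookups
#2 VA=0xD82C08011F1 (r,user):
  [0] read 0x22 idx=27: raw=0x34007 flags P=1 W=1 U=1 S=0
  [1] read 0x34 idx=11: raw=0x37007 flags P=1 W=1 U=1 S=0
  [2] read 0x37 idx=4: raw=0x3B007 flags P=1 W=1 U=1 S=0
  [3] read 0x3B idx=1: raw=0x3D007 flags P=1 W=1 U=1 S=0
  ✓ 0x3D1F1  — 4 lookups
#3 VA=0x803C241D2BD (r,user):
  [0] read 0x22 idx=16: raw=0x41007 flags P=1 W=1 U=1 S=0
  [1] read 0x41 idx=15: raw=0x42007 flags P=1 W=1 U=1 S=0
  [2] read 0x42 idx=18: raw=0x43007 flags P=1 W=1 U=1 S=0
  [3] read 0x43 idx=29: raw=0x44007 flags P=1 W=1 U=1 S=0
  ✓ 0x442BD  — 4 lookups
#4 VA=0x50000A14952 (w,kernel):
  [0] read 0x22 idx=10: raw=0x47007 flags P=1 W=1 U=1 S=0
  [1] read 0x47 idx=0: raw=0x48007 flags P=1 W=1 U=1 S=0
  [2] read 0x48 idx=5: raw=0x4B007 flags P=1 W=1 U=1 S=0
  [3] read 0x4B idx=20: raw=0x4E005 flags P=1 W=0 U=1 S=0
  ⇒ fault: PROTECTION_VIOLATION  — 4 lookups
#5 VA=0x3050180DB5F (r,user):
  [0] read 0x22 idx=6: raw=0x52007 flags P=1 W=1 U=1 S=0
  [1] read 0x52 idx=20: raw=0x56007 flags P=1 W=1 U=1 S=0
  [2] read 0x56 idx=12: raw=0x59007 flags P=1 W=1 U=1 S=0
  [3] read 0x59 idx=13: raw=0x5D007 flags P=1 W=1 U=1 S=0
  ✓ 0x5DB5F  — 4 lookups
#6 VA=0xF07C040CA00 (r,user):
  [0] read 0x22 idx=30: raw=0x61007 flags P=1 W=1 U=1 S=0
  [1] read 0x61 idx=31: raw=0x64007 flags P=1 W=1 U=1 S=0
  [2] read 0x64 idx=2: raw=0x65007 flags P=1 W=1 U=1 S=0
  [3] read 0x65 idx=12: raw=0x14004 flags P=0 W=0 U=1 S=0
  ⇒ fault: PAGE_NOT_PRESENT  — 4 lookups

Entries read for #4: 4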